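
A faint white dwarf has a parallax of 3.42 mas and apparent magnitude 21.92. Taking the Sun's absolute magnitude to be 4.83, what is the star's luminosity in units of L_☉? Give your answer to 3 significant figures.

L/L_☉ ≈ 1.25×10^-4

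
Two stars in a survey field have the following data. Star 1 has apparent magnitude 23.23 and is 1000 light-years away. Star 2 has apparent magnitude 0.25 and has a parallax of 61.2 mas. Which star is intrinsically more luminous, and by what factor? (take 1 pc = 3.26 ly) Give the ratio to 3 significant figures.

Star 1: d = 1000 ly / 3.26 = 306.7 pc
Star 1: M = m − 5 log₁₀ d + 5 = 23.23 − 5·2.4868 + 5 = 15.796
Star 2: p = 61.2 mas = 0.0612″ → d = 1/p = 16.34 pc
Star 2: M = m − 5 log₁₀ d + 5 = 0.25 − 5·1.2132 + 5 = -0.816
ΔM = M_1 − M_2 = 15.796 − (-0.816) = 16.612; smaller M is more luminous → Star 2.
L ratio = 10^(0.4 |ΔM|) = 10^6.645 = 4.415×10^6

Star 2 is more luminous, by a factor of 4.42×10^6.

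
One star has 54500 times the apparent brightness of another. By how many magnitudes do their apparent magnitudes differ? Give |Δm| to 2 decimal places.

|Δm| ≈ 11.84

Pogson: Δm = −2.5 log₁₀(ratio) = −2.5 log₁₀(54500) = −2.5 × 4.7364 = -11.841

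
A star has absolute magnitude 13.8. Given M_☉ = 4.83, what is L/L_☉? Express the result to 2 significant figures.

M − M_☉ = 13.8 − 4.83 = 8.970
L/L_☉ = 10^(−0.4 (M − M_☉)) = 10^-3.588 = 2.582×10^-4

L/L_☉ ≈ 2.6×10^-4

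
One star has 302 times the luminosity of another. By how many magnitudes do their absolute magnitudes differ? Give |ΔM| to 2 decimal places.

Pogson: ΔM = −2.5 log₁₀(ratio) = −2.5 log₁₀(302) = −2.5 × 2.4800 = -6.200

|ΔM| ≈ 6.20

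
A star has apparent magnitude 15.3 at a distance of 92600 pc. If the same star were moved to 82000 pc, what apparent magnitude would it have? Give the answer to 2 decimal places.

m ≈ 15.04

Flux ∝ 1/d², so Δm = 5 log₁₀(d₂/d₁) = 5 log₁₀(82000/92600) = -0.264
m₂ = m₁ + Δm = 15.3 + (-0.264) = 15.036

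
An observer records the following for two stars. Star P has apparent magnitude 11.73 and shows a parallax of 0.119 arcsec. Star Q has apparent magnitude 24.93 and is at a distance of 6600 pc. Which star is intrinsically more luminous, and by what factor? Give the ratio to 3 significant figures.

Star Q is more luminous, by a factor of 3.24.

Star P: d = 1/p = 1/0.119″ = 8.403 pc
Star P: M = m − 5 log₁₀ d + 5 = 11.73 − 5·0.9245 + 5 = 12.108
Star Q: M = m − 5 log₁₀ d + 5 = 24.93 − 5·3.8195 + 5 = 10.832
ΔM = M_P − M_Q = 12.108 − (10.832) = 1.275; smaller M is more luminous → Star Q.
L ratio = 10^(0.4 |ΔM|) = 10^0.510 = 3.237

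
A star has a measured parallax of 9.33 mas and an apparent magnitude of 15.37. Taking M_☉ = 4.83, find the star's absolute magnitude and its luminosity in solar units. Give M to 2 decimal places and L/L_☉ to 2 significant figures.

M ≈ 10.22; L/L_☉ ≈ 7.0×10^-3

d = 1/p = 1000/9.33 mas = 107.2 pc
M = m − 5 log₁₀ d + 5 = 15.37 − 5·2.0301 + 5 = 10.219
M − M_☉ = 10.219 − 4.83 = 5.389
L/L_☉ = 10^(−0.4 × 5.389) = 6.986×10^-3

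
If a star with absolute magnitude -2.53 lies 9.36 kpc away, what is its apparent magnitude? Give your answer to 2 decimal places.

d = 9.36 kpc = 9360 pc
m = M + 5 log₁₀ d − 5 = -2.53 + 5·3.9713 − 5 = 12.326

m ≈ 12.33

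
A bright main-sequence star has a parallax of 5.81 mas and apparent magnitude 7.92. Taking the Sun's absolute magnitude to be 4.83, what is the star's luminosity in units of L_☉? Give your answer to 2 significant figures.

L/L_☉ ≈ 17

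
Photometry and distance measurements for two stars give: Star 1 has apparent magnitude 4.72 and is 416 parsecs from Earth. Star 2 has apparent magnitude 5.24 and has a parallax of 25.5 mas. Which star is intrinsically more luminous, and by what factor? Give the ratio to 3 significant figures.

Star 1 is more luminous, by a factor of 182.

Star 1: M = m − 5 log₁₀ d + 5 = 4.72 − 5·2.6191 + 5 = -3.375
Star 2: p = 25.5 mas = 0.0255″ → d = 1/p = 39.22 pc
Star 2: M = m − 5 log₁₀ d + 5 = 5.24 − 5·1.5935 + 5 = 2.273
ΔM = M_1 − M_2 = -3.375 − (2.273) = -5.648; smaller M is more luminous → Star 1.
L ratio = 10^(0.4 |ΔM|) = 10^2.259 = 181.7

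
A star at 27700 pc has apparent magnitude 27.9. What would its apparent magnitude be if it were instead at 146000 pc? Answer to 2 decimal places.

m ≈ 31.51

Flux ∝ 1/d², so Δm = 5 log₁₀(d₂/d₁) = 5 log₁₀(146000/27700) = 3.609
m₂ = m₁ + Δm = 27.9 + (3.609) = 31.509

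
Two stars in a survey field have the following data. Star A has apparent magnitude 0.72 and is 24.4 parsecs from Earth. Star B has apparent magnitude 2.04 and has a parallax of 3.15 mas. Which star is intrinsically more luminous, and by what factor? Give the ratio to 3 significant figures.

Star A: M = m − 5 log₁₀ d + 5 = 0.72 − 5·1.3874 + 5 = -1.217
Star B: p = 3.15 mas = 3.15×10^-3″ → d = 1/p = 317.5 pc
Star B: M = m − 5 log₁₀ d + 5 = 2.04 − 5·2.5017 + 5 = -5.468
ΔM = M_A − M_B = -1.217 − (-5.468) = 4.251; smaller M is more luminous → Star B.
L ratio = 10^(0.4 |ΔM|) = 10^1.701 = 50.19

Star B is more luminous, by a factor of 50.2.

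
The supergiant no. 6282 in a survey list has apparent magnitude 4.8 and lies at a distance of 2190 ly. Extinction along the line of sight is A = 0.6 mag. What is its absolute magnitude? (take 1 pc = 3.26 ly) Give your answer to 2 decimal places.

d = 2190 ly / 3.26 = 671.8 pc
5 log₁₀(d/10 pc) = 5 log₁₀(671.8) − 5 = 9.136
M = m − 5 log₁₀(d/10) − A = 4.8 − 9.136 − 0.6 = -4.936

M ≈ -4.94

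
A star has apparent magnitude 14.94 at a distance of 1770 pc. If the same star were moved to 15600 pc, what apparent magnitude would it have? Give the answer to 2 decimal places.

Flux ∝ 1/d², so Δm = 5 log₁₀(d₂/d₁) = 5 log₁₀(15600/1770) = 4.726
m₂ = m₁ + Δm = 14.94 + (4.726) = 19.666

m ≈ 19.67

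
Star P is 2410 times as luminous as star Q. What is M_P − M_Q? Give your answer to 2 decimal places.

M_P − M_Q ≈ -8.46

Pogson: ΔM = −2.5 log₁₀(ratio) = −2.5 log₁₀(2410) = −2.5 × 3.3820 = -8.455
Star P is brighter, so it has the smaller magnitude: the difference is negative.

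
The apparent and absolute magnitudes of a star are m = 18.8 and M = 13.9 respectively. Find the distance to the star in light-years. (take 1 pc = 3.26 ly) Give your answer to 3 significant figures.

d ≈ 311 ly

Distance modulus: m − M = 18.8 − (13.9) = 4.900
m − M = 5 log₁₀ d − 5
log₁₀ d = (m − M)/5 + 1 = 1.9800
d = 10^1.9800 = 95.50 pc
= 311.3 ly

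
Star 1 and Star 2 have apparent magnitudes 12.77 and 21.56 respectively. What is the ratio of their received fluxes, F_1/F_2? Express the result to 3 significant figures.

F_1/F_2 ≈ 3280

Magnitude difference = -8.79
Flux ratio = 10^(−0.4 Δm) = 10^(−0.4 × -8.79) = 10^3.516 = 3281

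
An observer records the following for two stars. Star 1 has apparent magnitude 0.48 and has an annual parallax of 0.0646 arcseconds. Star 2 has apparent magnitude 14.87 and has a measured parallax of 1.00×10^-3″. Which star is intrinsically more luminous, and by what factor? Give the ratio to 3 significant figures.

Star 1 is more luminous, by a factor of 137.

Star 1: d = 1/p = 1/0.0646″ = 15.48 pc
Star 1: M = m − 5 log₁₀ d + 5 = 0.48 − 5·1.1898 + 5 = -0.469
Star 2: d = 1/p = 1/1.00×10^-3″ = 1000 pc
Star 2: M = m − 5 log₁₀ d + 5 = 14.87 − 5·3.0000 + 5 = 4.870
ΔM = M_1 − M_2 = -0.469 − (4.870) = -5.339; smaller M is more luminous → Star 1.
L ratio = 10^(0.4 |ΔM|) = 10^2.136 = 136.6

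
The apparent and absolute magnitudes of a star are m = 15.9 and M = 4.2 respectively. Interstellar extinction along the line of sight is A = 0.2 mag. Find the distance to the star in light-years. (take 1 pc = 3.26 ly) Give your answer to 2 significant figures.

d ≈ 6500 ly

m − M = 5 log₁₀(d/10 pc) + A  ⇒  15.9 − (4.2) − 0.2 = 5 log₁₀(d/10)
11.500 = 5 log₁₀(d/10)
log₁₀ d = (m − M − A)/5 + 1 = 3.3000
d = 10^3.3000 = 1995 pc
= 6505 ly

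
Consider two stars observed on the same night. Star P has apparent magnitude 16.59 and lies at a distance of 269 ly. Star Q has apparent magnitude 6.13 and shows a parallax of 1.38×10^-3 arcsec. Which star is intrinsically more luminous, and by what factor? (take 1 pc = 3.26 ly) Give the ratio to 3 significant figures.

Star Q is more luminous, by a factor of 1.18×10^6.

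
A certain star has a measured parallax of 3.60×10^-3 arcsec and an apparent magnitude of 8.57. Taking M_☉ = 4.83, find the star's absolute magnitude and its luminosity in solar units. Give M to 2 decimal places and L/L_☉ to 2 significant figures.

M ≈ 1.35; L/L_☉ ≈ 25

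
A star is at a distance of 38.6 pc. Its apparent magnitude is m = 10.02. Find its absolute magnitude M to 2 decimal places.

5 log₁₀(d/10 pc) = 5 log₁₀(38.60) − 5 = 2.933
M = m − 5 log₁₀(d/10) = 10.02 − 2.933 = 7.087

M ≈ 7.09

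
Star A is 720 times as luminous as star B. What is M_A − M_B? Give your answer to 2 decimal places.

M_A − M_B ≈ -7.14

Pogson: ΔM = −2.5 log₁₀(ratio) = −2.5 log₁₀(720) = −2.5 × 2.8573 = -7.143
Star A is brighter, so it has the smaller magnitude: the difference is negative.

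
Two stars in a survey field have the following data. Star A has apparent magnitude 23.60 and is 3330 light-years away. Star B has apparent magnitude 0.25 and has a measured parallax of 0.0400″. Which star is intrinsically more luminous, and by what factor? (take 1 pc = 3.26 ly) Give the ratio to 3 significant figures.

Star B is more luminous, by a factor of 1.31×10^6.

Star A: d = 3330 ly / 3.26 = 1021 pc
Star A: M = m − 5 log₁₀ d + 5 = 23.60 − 5·3.0092 + 5 = 13.554
Star B: d = 1/p = 1/0.0400″ = 25.00 pc
Star B: M = m − 5 log₁₀ d + 5 = 0.25 − 5·1.3979 + 5 = -1.740
ΔM = M_A − M_B = 13.554 − (-1.740) = 15.294; smaller M is more luminous → Star B.
L ratio = 10^(0.4 |ΔM|) = 10^6.117 = 1.310×10^6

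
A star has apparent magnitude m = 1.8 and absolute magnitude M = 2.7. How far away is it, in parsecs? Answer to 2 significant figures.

Distance modulus: m − M = 1.8 − (2.7) = -0.900
m − M = 5 log₁₀ d − 5
log₁₀ d = (m − M)/5 + 1 = 0.8200
d = 10^0.8200 = 6.607 pc

d ≈ 6.6 pc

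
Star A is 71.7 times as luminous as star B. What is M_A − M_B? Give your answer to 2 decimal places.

M_A − M_B ≈ -4.64

Pogson: ΔM = −2.5 log₁₀(ratio) = −2.5 log₁₀(71.7) = −2.5 × 1.8555 = -4.639
Star A is brighter, so it has the smaller magnitude: the difference is negative.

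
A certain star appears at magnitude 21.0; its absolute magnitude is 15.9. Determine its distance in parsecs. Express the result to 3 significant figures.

d ≈ 105 pc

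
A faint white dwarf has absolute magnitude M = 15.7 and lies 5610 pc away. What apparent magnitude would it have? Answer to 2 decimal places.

m ≈ 29.44

m = M + 5 log₁₀ d − 5 = 15.7 + 5·3.7490 − 5 = 29.445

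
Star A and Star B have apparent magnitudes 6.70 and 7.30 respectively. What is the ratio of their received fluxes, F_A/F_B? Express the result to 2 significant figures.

Magnitude difference = -0.60
Flux ratio = 10^(−0.4 Δm) = 10^(−0.4 × -0.60) = 10^0.240 = 1.738

F_A/F_B ≈ 1.7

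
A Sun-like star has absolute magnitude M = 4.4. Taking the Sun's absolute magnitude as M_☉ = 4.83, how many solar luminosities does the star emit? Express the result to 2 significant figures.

L/L_☉ ≈ 1.5

M − M_☉ = 4.4 − 4.83 = -0.430
L/L_☉ = 10^(−0.4 (M − M_☉)) = 10^0.172 = 1.486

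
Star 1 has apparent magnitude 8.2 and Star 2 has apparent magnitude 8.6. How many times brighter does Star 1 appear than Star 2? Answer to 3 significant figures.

1.45

Magnitude difference = -0.4
Flux ratio = 10^(−0.4 Δm) = 10^(−0.4 × -0.4) = 10^0.160 = 1.445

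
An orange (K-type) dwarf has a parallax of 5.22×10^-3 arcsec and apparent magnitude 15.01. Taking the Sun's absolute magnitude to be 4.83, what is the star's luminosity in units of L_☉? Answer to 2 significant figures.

L/L_☉ ≈ 0.031

d = 1/p = 1/5.22×10^-3″ = 191.6 pc
M = m − 5 log₁₀ d + 5 = 15.01 − 5·2.2823 + 5 = 8.598
M − M_☉ = 8.598 − 4.83 = 3.768
L/L_☉ = 10^(−0.4 × 3.768) = 0.03109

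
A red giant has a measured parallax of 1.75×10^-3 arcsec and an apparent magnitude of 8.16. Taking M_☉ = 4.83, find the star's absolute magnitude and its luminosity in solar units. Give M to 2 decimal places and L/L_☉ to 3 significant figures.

d = 1/p = 1/1.75×10^-3″ = 571.4 pc
M = m − 5 log₁₀ d + 5 = 8.16 − 5·2.7570 + 5 = -0.625
M − M_☉ = -0.625 − 4.83 = -5.455
L/L_☉ = 10^(−0.4 × -5.455) = 152.0

M ≈ -0.62; L/L_☉ ≈ 152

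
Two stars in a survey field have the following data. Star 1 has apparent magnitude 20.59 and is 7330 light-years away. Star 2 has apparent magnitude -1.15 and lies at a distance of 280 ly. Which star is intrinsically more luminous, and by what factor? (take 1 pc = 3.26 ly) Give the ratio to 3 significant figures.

Star 1: d = 7330 ly / 3.26 = 2248 pc
Star 1: M = m − 5 log₁₀ d + 5 = 20.59 − 5·3.3519 + 5 = 8.831
Star 2: d = 280 ly / 3.26 = 85.89 pc
Star 2: M = m − 5 log₁₀ d + 5 = -1.15 − 5·1.9339 + 5 = -5.820
ΔM = M_1 − M_2 = 8.831 − (-5.820) = 14.650; smaller M is more luminous → Star 2.
L ratio = 10^(0.4 |ΔM|) = 10^5.860 = 724600

Star 2 is more luminous, by a factor of 725000.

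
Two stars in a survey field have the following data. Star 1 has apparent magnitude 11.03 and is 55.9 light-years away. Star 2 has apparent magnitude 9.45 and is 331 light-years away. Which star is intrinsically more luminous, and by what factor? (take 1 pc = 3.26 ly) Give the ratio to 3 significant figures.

Star 1: d = 55.9 ly / 3.26 = 17.15 pc
Star 1: M = m − 5 log₁₀ d + 5 = 11.03 − 5·1.2342 + 5 = 9.859
Star 2: d = 331 ly / 3.26 = 101.5 pc
Star 2: M = m − 5 log₁₀ d + 5 = 9.45 − 5·2.0066 + 5 = 4.417
ΔM = M_1 − M_2 = 9.859 − (4.417) = 5.442; smaller M is more luminous → Star 2.
L ratio = 10^(0.4 |ΔM|) = 10^2.177 = 150.3

Star 2 is more luminous, by a factor of 150.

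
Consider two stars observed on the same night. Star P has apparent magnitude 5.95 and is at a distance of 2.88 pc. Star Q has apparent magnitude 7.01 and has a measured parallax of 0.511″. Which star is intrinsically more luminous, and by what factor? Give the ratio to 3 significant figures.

Star P: M = m − 5 log₁₀ d + 5 = 5.95 − 5·0.4594 + 5 = 8.653
Star Q: d = 1/p = 1/0.511″ = 1.957 pc
Star Q: M = m − 5 log₁₀ d + 5 = 7.01 − 5·0.2916 + 5 = 10.552
ΔM = M_P − M_Q = 8.653 − (10.552) = -1.899; smaller M is more luminous → Star P.
L ratio = 10^(0.4 |ΔM|) = 10^0.760 = 5.749

Star P is more luminous, by a factor of 5.75.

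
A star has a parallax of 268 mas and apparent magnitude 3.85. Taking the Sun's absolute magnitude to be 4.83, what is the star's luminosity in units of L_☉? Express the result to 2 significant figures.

d = 1/p = 1000/268 mas = 3.731 pc
M = m − 5 log₁₀ d + 5 = 3.85 − 5·0.5719 + 5 = 5.991
M − M_☉ = 5.991 − 4.83 = 1.161
L/L_☉ = 10^(−0.4 × 1.161) = 0.3433

L/L_☉ ≈ 0.34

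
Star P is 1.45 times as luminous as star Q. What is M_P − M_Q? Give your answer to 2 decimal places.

M_P − M_Q ≈ -0.40

Pogson: ΔM = −2.5 log₁₀(ratio) = −2.5 log₁₀(1.45) = −2.5 × 0.1614 = -0.403
Star P is brighter, so it has the smaller magnitude: the difference is negative.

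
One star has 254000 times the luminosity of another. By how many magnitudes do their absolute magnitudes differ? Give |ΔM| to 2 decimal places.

|ΔM| ≈ 13.51

Pogson: ΔM = −2.5 log₁₀(ratio) = −2.5 log₁₀(254000) = −2.5 × 5.4048 = -13.512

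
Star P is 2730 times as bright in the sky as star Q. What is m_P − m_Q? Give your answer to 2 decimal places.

m_P − m_Q ≈ -8.59

Pogson: Δm = −2.5 log₁₀(ratio) = −2.5 log₁₀(2730) = −2.5 × 3.4362 = -8.590
Star P is brighter, so it has the smaller magnitude: the difference is negative.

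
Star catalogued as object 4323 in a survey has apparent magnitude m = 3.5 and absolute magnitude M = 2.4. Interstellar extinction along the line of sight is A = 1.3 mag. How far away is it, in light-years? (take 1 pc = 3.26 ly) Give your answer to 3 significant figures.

m − M = 5 log₁₀(d/10 pc) + A  ⇒  3.5 − (2.4) − 1.3 = 5 log₁₀(d/10)
-0.200 = 5 log₁₀(d/10)
log₁₀ d = (m − M − A)/5 + 1 = 0.9600
d = 10^0.9600 = 9.120 pc
= 29.73 ly

d ≈ 29.7 ly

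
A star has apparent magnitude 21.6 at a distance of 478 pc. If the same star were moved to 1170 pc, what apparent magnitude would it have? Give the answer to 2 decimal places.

m ≈ 23.54

Flux ∝ 1/d², so Δm = 5 log₁₀(d₂/d₁) = 5 log₁₀(1170/478) = 1.944
m₂ = m₁ + Δm = 21.6 + (1.944) = 23.544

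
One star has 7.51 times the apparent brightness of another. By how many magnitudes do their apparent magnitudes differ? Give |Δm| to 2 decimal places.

Pogson: Δm = −2.5 log₁₀(ratio) = −2.5 log₁₀(7.51) = −2.5 × 0.8756 = -2.189

|Δm| ≈ 2.19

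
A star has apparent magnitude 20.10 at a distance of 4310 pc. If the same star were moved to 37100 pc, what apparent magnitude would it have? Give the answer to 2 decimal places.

m ≈ 24.77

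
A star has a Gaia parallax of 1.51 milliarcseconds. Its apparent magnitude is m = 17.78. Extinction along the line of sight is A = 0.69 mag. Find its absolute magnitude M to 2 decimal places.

M ≈ 7.98

p = 1.51 mas = 1.51×10^-3″ → d = 1/p = 662.3 pc
5 log₁₀(d/10 pc) = 5 log₁₀(662.3) − 5 = 9.105
M = m − 5 log₁₀(d/10) − A = 17.78 − 9.105 − 0.69 = 7.985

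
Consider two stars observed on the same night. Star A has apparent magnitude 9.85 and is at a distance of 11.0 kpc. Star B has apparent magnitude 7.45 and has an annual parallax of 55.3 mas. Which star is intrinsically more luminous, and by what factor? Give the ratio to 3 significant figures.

Star A: d = 11.0 kpc = 11000 pc
Star A: M = m − 5 log₁₀ d + 5 = 9.85 − 5·4.0414 + 5 = -5.357
Star B: p = 55.3 mas = 0.0553″ → d = 1/p = 18.08 pc
Star B: M = m − 5 log₁₀ d + 5 = 7.45 − 5·1.2573 + 5 = 6.164
ΔM = M_A − M_B = -5.357 − (6.164) = -11.521; smaller M is more luminous → Star A.
L ratio = 10^(0.4 |ΔM|) = 10^4.608 = 40570

Star A is more luminous, by a factor of 40600.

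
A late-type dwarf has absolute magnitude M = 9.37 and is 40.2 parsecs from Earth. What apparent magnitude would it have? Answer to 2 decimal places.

m = M + 5 log₁₀ d − 5 = 9.37 + 5·1.6042 − 5 = 12.391

m ≈ 12.39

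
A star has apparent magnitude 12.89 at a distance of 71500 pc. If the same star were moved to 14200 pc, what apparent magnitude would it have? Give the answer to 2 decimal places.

Flux ∝ 1/d², so Δm = 5 log₁₀(d₂/d₁) = 5 log₁₀(14200/71500) = -3.510
m₂ = m₁ + Δm = 12.89 + (-3.510) = 9.380

m ≈ 9.38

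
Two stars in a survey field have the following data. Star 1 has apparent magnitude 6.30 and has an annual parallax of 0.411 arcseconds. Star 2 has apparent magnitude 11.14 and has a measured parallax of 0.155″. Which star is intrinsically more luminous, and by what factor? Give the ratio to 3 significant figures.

Star 1: d = 1/p = 1/0.411″ = 2.433 pc
Star 1: M = m − 5 log₁₀ d + 5 = 6.30 − 5·0.3862 + 5 = 9.369
Star 2: d = 1/p = 1/0.155″ = 6.452 pc
Star 2: M = m − 5 log₁₀ d + 5 = 11.14 − 5·0.8097 + 5 = 12.092
ΔM = M_1 − M_2 = 9.369 − (12.092) = -2.722; smaller M is more luminous → Star 1.
L ratio = 10^(0.4 |ΔM|) = 10^1.089 = 12.27

Star 1 is more luminous, by a factor of 12.3.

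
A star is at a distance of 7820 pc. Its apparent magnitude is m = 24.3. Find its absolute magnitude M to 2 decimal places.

M ≈ 9.83

5 log₁₀(d/10 pc) = 5 log₁₀(7820) − 5 = 14.466
M = m − 5 log₁₀(d/10) = 24.3 − 14.466 = 9.834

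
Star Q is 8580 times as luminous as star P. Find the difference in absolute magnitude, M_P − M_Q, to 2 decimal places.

M_P − M_Q ≈ 9.83

Pogson: ΔM = −2.5 log₁₀(ratio) = −2.5 log₁₀(8580) = −2.5 × 3.9335 = -9.834
Star Q is brighter so has the smaller magnitude: M_P − M_Q is positive.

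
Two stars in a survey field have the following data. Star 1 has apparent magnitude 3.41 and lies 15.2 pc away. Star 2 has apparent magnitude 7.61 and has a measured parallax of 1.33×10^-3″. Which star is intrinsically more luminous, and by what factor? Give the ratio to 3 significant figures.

Star 2 is more luminous, by a factor of 51.1.

Star 1: M = m − 5 log₁₀ d + 5 = 3.41 − 5·1.1818 + 5 = 2.501
Star 2: d = 1/p = 1/1.33×10^-3″ = 751.9 pc
Star 2: M = m − 5 log₁₀ d + 5 = 7.61 − 5·2.8761 + 5 = -1.771
ΔM = M_1 − M_2 = 2.501 − (-1.771) = 4.272; smaller M is more luminous → Star 2.
L ratio = 10^(0.4 |ΔM|) = 10^1.709 = 51.12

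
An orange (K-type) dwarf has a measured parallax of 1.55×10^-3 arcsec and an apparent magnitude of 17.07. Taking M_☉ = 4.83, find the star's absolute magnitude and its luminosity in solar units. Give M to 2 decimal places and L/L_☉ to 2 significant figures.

M ≈ 8.02; L/L_☉ ≈ 0.053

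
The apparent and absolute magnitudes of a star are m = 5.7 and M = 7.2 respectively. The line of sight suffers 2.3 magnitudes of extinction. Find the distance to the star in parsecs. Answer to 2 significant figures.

d ≈ 1.7 pc

m − M = 5 log₁₀(d/10 pc) + A  ⇒  5.7 − (7.2) − 2.3 = 5 log₁₀(d/10)
-3.800 = 5 log₁₀(d/10)
log₁₀ d = (m − M − A)/5 + 1 = 0.2400
d = 10^0.2400 = 1.738 pc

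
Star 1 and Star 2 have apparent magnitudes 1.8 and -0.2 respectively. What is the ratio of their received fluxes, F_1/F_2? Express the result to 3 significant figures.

Magnitude difference = 2.0
Flux ratio = 10^(−0.4 Δm) = 10^(−0.4 × 2.0) = 10^-0.800 = 0.1585

F_1/F_2 ≈ 0.158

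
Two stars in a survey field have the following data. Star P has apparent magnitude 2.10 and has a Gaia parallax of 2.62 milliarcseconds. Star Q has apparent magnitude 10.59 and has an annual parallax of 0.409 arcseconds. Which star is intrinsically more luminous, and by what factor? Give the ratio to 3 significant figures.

Star P: p = 2.62 mas = 2.62×10^-3″ → d = 1/p = 381.7 pc
Star P: M = m − 5 log₁₀ d + 5 = 2.10 − 5·2.5817 + 5 = -5.808
Star Q: d = 1/p = 1/0.409″ = 2.445 pc
Star Q: M = m − 5 log₁₀ d + 5 = 10.59 − 5·0.3883 + 5 = 13.649
ΔM = M_P − M_Q = -5.808 − (13.649) = -19.457; smaller M is more luminous → Star P.
L ratio = 10^(0.4 |ΔM|) = 10^7.783 = 6.065×10^7

Star P is more luminous, by a factor of 6.07×10^7.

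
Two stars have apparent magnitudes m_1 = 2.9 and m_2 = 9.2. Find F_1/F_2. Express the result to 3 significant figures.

Δm = 2.9 − (9.2) = -6.3
Flux ratio = 10^(−0.4 Δm) = 10^(−0.4 × -6.3) = 10^2.520 = 331.1

F_1/F_2 ≈ 331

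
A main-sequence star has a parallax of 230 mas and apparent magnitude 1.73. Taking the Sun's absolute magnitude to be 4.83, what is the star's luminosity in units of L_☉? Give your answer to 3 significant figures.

L/L_☉ ≈ 3.29

d = 1/p = 1000/230 mas = 4.348 pc
M = m − 5 log₁₀ d + 5 = 1.73 − 5·0.6383 + 5 = 3.539
M − M_☉ = 3.539 − 4.83 = -1.291
L/L_☉ = 10^(−0.4 × -1.291) = 3.285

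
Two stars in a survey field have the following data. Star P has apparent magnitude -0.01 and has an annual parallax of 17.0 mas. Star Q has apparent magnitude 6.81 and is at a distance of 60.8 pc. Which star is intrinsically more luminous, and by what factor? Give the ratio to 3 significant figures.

Star P is more luminous, by a factor of 500.

Star P: p = 17.0 mas = 0.0170″ → d = 1/p = 58.82 pc
Star P: M = m − 5 log₁₀ d + 5 = -0.01 − 5·1.7696 + 5 = -3.858
Star Q: M = m − 5 log₁₀ d + 5 = 6.81 − 5·1.7839 + 5 = 2.890
ΔM = M_P − M_Q = -3.858 − (2.890) = -6.748; smaller M is more luminous → Star P.
L ratio = 10^(0.4 |ΔM|) = 10^2.699 = 500.4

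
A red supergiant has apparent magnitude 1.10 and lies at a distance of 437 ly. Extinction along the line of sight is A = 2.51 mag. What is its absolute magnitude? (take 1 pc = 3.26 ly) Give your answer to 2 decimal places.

M ≈ -7.05

d = 437 ly / 3.26 = 134.0 pc
5 log₁₀(d/10 pc) = 5 log₁₀(134.0) − 5 = 5.636
M = m − 5 log₁₀(d/10) − A = 1.10 − 5.636 − 2.51 = -7.046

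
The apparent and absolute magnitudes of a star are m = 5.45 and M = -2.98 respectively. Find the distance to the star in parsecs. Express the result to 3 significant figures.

d ≈ 485 pc

μ = m − M = 8.430
m − M = 5 log₁₀ d − 5
log₁₀ d = (m − M)/5 + 1 = 2.6860
d = 10^2.6860 = 485.3 pc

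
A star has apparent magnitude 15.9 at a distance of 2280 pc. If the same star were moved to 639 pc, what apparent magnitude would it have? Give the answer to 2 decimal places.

m ≈ 13.14

Flux ∝ 1/d², so Δm = 5 log₁₀(d₂/d₁) = 5 log₁₀(639/2280) = -2.762
m₂ = m₁ + Δm = 15.9 + (-2.762) = 13.138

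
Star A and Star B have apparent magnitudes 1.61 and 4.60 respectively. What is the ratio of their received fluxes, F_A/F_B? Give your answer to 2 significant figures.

F_A/F_B ≈ 16

Δm = 1.61 − (4.60) = -2.99
Flux ratio = 10^(−0.4 Δm) = 10^(−0.4 × -2.99) = 10^1.196 = 15.70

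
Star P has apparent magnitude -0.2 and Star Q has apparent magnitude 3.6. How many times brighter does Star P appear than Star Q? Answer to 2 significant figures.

Δm = -0.2 − (3.6) = -3.8
Flux ratio = 10^(−0.4 Δm) = 10^(−0.4 × -3.8) = 10^1.520 = 33.11

33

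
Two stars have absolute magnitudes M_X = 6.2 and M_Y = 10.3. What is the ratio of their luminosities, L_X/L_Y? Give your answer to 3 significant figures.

L_X/L_Y ≈ 43.7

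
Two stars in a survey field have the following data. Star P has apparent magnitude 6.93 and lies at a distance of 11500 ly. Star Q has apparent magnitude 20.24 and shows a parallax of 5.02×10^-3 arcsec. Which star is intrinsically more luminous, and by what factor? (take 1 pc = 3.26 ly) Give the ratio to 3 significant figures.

Star P: d = 11500 ly / 3.26 = 3528 pc
Star P: M = m − 5 log₁₀ d + 5 = 6.93 − 5·3.5475 + 5 = -5.807
Star Q: d = 1/p = 1/5.02×10^-3″ = 199.2 pc
Star Q: M = m − 5 log₁₀ d + 5 = 20.24 − 5·2.2993 + 5 = 13.744
ΔM = M_P − M_Q = -5.807 − (13.744) = -19.551; smaller M is more luminous → Star P.
L ratio = 10^(0.4 |ΔM|) = 10^7.820 = 6.613×10^7

Star P is more luminous, by a factor of 6.61×10^7.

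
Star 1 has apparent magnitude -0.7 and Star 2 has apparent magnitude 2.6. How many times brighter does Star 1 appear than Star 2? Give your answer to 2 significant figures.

21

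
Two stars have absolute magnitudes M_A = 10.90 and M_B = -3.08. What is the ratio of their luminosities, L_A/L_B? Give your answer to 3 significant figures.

ΔM = M_A − M_B = 13.98
L_A/L_B = 10^(−0.4 ΔM) = 10^-5.592 = 2.559×10^-6

L_A/L_B ≈ 2.56×10^-6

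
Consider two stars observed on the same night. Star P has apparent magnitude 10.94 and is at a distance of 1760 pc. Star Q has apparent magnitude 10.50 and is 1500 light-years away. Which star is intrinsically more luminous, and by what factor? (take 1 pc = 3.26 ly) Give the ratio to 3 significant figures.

Star P is more luminous, by a factor of 9.76.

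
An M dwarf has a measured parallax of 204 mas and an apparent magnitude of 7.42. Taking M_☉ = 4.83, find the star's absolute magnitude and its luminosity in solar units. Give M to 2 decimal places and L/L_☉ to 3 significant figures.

d = 1/p = 1000/204 mas = 4.902 pc
M = m − 5 log₁₀ d + 5 = 7.42 − 5·0.6904 + 5 = 8.968
M − M_☉ = 8.968 − 4.83 = 4.138
L/L_☉ = 10^(−0.4 × 4.138) = 0.02212

M ≈ 8.97; L/L_☉ ≈ 0.0221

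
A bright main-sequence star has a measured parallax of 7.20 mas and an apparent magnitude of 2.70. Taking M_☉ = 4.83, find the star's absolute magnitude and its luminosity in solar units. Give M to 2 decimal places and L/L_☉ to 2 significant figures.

M ≈ -3.01; L/L_☉ ≈ 1400

d = 1/p = 1000/7.20 mas = 138.9 pc
M = m − 5 log₁₀ d + 5 = 2.70 − 5·2.1427 + 5 = -3.013
M − M_☉ = -3.013 − 4.83 = -7.843
L/L_☉ = 10^(−0.4 × -7.843) = 1372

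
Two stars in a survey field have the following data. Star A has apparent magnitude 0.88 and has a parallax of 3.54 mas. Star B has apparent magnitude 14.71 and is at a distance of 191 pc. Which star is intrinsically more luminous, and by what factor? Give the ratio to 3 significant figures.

Star A is more luminous, by a factor of 745000.

Star A: p = 3.54 mas = 3.54×10^-3″ → d = 1/p = 282.5 pc
Star A: M = m − 5 log₁₀ d + 5 = 0.88 − 5·2.4510 + 5 = -6.375
Star B: M = m − 5 log₁₀ d + 5 = 14.71 − 5·2.2810 + 5 = 8.305
ΔM = M_A − M_B = -6.375 − (8.305) = -14.680; smaller M is more luminous → Star A.
L ratio = 10^(0.4 |ΔM|) = 10^5.872 = 744600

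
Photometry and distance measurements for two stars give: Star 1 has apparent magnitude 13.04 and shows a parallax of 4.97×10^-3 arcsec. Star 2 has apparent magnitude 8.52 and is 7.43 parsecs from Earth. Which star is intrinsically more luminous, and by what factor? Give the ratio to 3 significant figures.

Star 1: d = 1/p = 1/4.97×10^-3″ = 201.2 pc
Star 1: M = m − 5 log₁₀ d + 5 = 13.04 − 5·2.3036 + 5 = 6.522
Star 2: M = m − 5 log₁₀ d + 5 = 8.52 − 5·0.8710 + 5 = 9.165
ΔM = M_1 − M_2 = 6.522 − (9.165) = -2.643; smaller M is more luminous → Star 1.
L ratio = 10^(0.4 |ΔM|) = 10^1.057 = 11.41

Star 1 is more luminous, by a factor of 11.4.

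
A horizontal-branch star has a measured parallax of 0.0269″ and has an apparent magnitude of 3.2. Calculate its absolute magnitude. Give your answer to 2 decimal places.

M ≈ 0.35

d = 1/p = 1/0.0269″ = 37.17 pc
5 log₁₀(d/10 pc) = 5 log₁₀(37.17) − 5 = 2.851
M = m − 5 log₁₀(d/10) = 3.2 − 2.851 = 0.349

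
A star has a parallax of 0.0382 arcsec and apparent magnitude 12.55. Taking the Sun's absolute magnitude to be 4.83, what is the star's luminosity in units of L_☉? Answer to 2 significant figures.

d = 1/p = 1/0.0382″ = 26.18 pc
M = m − 5 log₁₀ d + 5 = 12.55 − 5·1.4179 + 5 = 10.460
M − M_☉ = 10.460 − 4.83 = 5.630
L/L_☉ = 10^(−0.4 × 5.630) = 5.596×10^-3

L/L_☉ ≈ 5.6×10^-3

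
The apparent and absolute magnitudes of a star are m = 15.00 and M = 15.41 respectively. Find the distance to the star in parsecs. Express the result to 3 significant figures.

d ≈ 8.28 pc

μ = m − M = -0.410
m − M = 5 log₁₀ d − 5
log₁₀ d = (m − M)/5 + 1 = 0.9180
d = 10^0.9180 = 8.279 pc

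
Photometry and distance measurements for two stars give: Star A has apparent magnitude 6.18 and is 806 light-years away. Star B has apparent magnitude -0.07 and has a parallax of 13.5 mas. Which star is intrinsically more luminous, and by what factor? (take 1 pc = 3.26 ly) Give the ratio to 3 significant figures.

Star A: d = 806 ly / 3.26 = 247.2 pc
Star A: M = m − 5 log₁₀ d + 5 = 6.18 − 5·2.3931 + 5 = -0.786
Star B: p = 13.5 mas = 0.0135″ → d = 1/p = 74.07 pc
Star B: M = m − 5 log₁₀ d + 5 = -0.07 − 5·1.8697 + 5 = -4.418
ΔM = M_A − M_B = -0.786 − (-4.418) = 3.633; smaller M is more luminous → Star B.
L ratio = 10^(0.4 |ΔM|) = 10^1.453 = 28.39

Star B is more luminous, by a factor of 28.4.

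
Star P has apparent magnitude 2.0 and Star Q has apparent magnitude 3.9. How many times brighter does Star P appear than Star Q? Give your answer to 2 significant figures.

Δm = 2.0 − (3.9) = -1.9
Flux ratio = 10^(−0.4 Δm) = 10^(−0.4 × -1.9) = 10^0.760 = 5.754

5.8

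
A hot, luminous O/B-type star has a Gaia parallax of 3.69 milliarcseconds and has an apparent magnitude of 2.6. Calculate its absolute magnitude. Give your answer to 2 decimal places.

M ≈ -4.56

p = 3.69 mas = 3.69×10^-3″ → d = 1/p = 271.0 pc
5 log₁₀(d/10 pc) = 5 log₁₀(271.0) − 5 = 7.165
M = m − 5 log₁₀(d/10) = 2.6 − 7.165 = -4.565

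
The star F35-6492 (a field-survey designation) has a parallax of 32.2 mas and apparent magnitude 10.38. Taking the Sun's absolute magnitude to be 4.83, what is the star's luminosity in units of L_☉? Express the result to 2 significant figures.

d = 1/p = 1000/32.2 mas = 31.06 pc
M = m − 5 log₁₀ d + 5 = 10.38 − 5·1.4921 + 5 = 7.919
M − M_☉ = 7.919 − 4.83 = 3.089
L/L_☉ = 10^(−0.4 × 3.089) = 0.05812

L/L_☉ ≈ 0.058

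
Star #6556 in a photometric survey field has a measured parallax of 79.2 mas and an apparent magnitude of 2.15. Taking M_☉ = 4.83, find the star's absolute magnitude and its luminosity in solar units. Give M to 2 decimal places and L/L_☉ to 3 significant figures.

d = 1/p = 1000/79.2 mas = 12.63 pc
M = m − 5 log₁₀ d + 5 = 2.15 − 5·1.1013 + 5 = 1.644
M − M_☉ = 1.644 − 4.83 = -3.186
L/L_☉ = 10^(−0.4 × -3.186) = 18.82

M ≈ 1.64; L/L_☉ ≈ 18.8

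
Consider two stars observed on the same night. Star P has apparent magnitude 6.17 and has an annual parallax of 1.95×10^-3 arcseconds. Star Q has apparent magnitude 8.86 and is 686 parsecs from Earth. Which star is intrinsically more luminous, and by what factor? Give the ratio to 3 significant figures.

Star P: d = 1/p = 1/1.95×10^-3″ = 512.8 pc
Star P: M = m − 5 log₁₀ d + 5 = 6.17 − 5·2.7100 + 5 = -2.380
Star Q: M = m − 5 log₁₀ d + 5 = 8.86 − 5·2.8363 + 5 = -0.322
ΔM = M_P − M_Q = -2.380 − (-0.322) = -2.058; smaller M is more luminous → Star P.
L ratio = 10^(0.4 |ΔM|) = 10^0.823 = 6.657

Star P is more luminous, by a factor of 6.66.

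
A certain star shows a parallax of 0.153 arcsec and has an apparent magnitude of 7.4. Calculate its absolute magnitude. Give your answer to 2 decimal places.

M ≈ 8.32

d = 1/p = 1/0.153″ = 6.536 pc
5 log₁₀(d/10 pc) = 5 log₁₀(6.536) − 5 = -0.923
M = m − 5 log₁₀(d/10) = 7.4 + 0.923 = 8.323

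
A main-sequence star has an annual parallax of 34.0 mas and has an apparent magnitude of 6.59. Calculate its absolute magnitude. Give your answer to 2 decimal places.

p = 34.0 mas = 0.0340″ → d = 1/p = 29.41 pc
5 log₁₀(d/10 pc) = 5 log₁₀(29.41) − 5 = 2.343
M = m − 5 log₁₀(d/10) = 6.59 − 2.343 = 4.247

M ≈ 4.25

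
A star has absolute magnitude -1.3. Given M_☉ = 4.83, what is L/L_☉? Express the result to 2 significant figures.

M − M_☉ = -1.3 − 4.83 = -6.130
L/L_☉ = 10^(−0.4 (M − M_☉)) = 10^2.452 = 283.1

L/L_☉ ≈ 280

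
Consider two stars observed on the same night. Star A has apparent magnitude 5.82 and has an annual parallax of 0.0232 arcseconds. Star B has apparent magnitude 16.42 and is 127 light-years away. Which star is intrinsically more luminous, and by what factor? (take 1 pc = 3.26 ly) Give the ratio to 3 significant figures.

Star A: d = 1/p = 1/0.0232″ = 43.10 pc
Star A: M = m − 5 log₁₀ d + 5 = 5.82 − 5·1.6345 + 5 = 2.647
Star B: d = 127 ly / 3.26 = 38.96 pc
Star B: M = m − 5 log₁₀ d + 5 = 16.42 − 5·1.5906 + 5 = 13.467
ΔM = M_A − M_B = 2.647 − (13.467) = -10.820; smaller M is more luminous → Star A.
L ratio = 10^(0.4 |ΔM|) = 10^4.328 = 21270

Star A is more luminous, by a factor of 21300.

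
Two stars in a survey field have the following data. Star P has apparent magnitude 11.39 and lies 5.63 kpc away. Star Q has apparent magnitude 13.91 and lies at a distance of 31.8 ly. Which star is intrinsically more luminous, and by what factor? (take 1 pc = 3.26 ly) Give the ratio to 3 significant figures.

Star P: d = 5.63 kpc = 5630 pc
Star P: M = m − 5 log₁₀ d + 5 = 11.39 − 5·3.7505 + 5 = -2.363
Star Q: d = 31.8 ly / 3.26 = 9.755 pc
Star Q: M = m − 5 log₁₀ d + 5 = 13.91 − 5·0.9892 + 5 = 13.964
ΔM = M_P − M_Q = -2.363 − (13.964) = -16.326; smaller M is more luminous → Star P.
L ratio = 10^(0.4 |ΔM|) = 10^6.531 = 3.393×10^6

Star P is more luminous, by a factor of 3.39×10^6.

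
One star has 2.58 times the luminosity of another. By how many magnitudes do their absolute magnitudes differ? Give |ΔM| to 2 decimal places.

|ΔM| ≈ 1.03

Pogson: ΔM = −2.5 log₁₀(ratio) = −2.5 log₁₀(2.58) = −2.5 × 0.4116 = -1.029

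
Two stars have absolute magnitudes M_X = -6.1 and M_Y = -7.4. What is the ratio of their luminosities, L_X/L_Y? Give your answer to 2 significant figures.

L_X/L_Y ≈ 0.30

ΔM = M_X − M_Y = 1.3
L_X/L_Y = 10^(−0.4 ΔM) = 10^-0.520 = 0.3020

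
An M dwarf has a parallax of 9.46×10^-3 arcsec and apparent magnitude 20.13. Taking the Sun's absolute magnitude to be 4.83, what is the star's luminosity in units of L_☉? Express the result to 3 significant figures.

d = 1/p = 1/9.46×10^-3″ = 105.7 pc
M = m − 5 log₁₀ d + 5 = 20.13 − 5·2.0241 + 5 = 15.009
M − M_☉ = 15.009 − 4.83 = 10.179
L/L_☉ = 10^(−0.4 × 10.179) = 8.477×10^-5

L/L_☉ ≈ 8.48×10^-5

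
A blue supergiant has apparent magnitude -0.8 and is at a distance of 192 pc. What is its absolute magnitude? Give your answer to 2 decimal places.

M ≈ -7.22

5 log₁₀(d/10 pc) = 5 log₁₀(192.0) − 5 = 6.417
M = m − 5 log₁₀(d/10) = -0.8 − 6.417 = -7.217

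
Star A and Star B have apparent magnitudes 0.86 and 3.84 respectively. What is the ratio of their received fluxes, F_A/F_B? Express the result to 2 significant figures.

Magnitude difference = -2.98
Flux ratio = 10^(−0.4 Δm) = 10^(−0.4 × -2.98) = 10^1.192 = 15.56

F_A/F_B ≈ 16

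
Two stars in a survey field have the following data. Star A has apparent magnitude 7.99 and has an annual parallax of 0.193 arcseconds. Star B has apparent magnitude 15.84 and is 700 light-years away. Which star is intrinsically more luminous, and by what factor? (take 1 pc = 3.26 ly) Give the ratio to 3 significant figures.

Star A: d = 1/p = 1/0.193″ = 5.181 pc
Star A: M = m − 5 log₁₀ d + 5 = 7.99 − 5·0.7144 + 5 = 9.418
Star B: d = 700 ly / 3.26 = 214.7 pc
Star B: M = m − 5 log₁₀ d + 5 = 15.84 − 5·2.3319 + 5 = 9.181
ΔM = M_A − M_B = 9.418 − (9.181) = 0.237; smaller M is more luminous → Star B.
L ratio = 10^(0.4 |ΔM|) = 10^0.095 = 1.244

Star B is more luminous, by a factor of 1.24.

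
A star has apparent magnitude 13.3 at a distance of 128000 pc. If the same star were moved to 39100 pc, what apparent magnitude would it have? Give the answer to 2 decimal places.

Flux ∝ 1/d², so Δm = 5 log₁₀(d₂/d₁) = 5 log₁₀(39100/128000) = -2.575
m₂ = m₁ + Δm = 13.3 + (-2.575) = 10.725

m ≈ 10.72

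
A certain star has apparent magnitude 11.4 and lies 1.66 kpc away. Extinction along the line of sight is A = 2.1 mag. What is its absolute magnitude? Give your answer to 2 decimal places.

d = 1.66 kpc = 1660 pc
5 log₁₀(d/10 pc) = 5 log₁₀(1660) − 5 = 11.101
M = m − 5 log₁₀(d/10) − A = 11.4 − 11.101 − 2.1 = -1.801

M ≈ -1.80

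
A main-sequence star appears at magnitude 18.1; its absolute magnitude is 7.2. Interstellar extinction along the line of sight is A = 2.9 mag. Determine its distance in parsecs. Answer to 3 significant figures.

d ≈ 398 pc

m − M = 5 log₁₀(d/10 pc) + A  ⇒  18.1 − (7.2) − 2.9 = 5 log₁₀(d/10)
8.000 = 5 log₁₀(d/10)
log₁₀ d = (m − M − A)/5 + 1 = 2.6000
d = 10^2.6000 = 398.1 pc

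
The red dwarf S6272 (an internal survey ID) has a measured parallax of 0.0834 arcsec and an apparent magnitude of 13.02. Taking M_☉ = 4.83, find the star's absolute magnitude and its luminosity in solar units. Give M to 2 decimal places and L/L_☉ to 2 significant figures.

d = 1/p = 1/0.0834″ = 11.99 pc
M = m − 5 log₁₀ d + 5 = 13.02 − 5·1.0788 + 5 = 12.626
M − M_☉ = 12.626 − 4.83 = 7.796
L/L_☉ = 10^(−0.4 × 7.796) = 7.615×10^-4

M ≈ 12.63; L/L_☉ ≈ 7.6×10^-4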